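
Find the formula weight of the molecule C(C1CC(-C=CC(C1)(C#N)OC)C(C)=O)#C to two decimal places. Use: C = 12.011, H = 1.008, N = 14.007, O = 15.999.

Molecular formula: C13H15NO2.
M = 13×12.011 + 15×1.008 + 1×14.007 + 2×15.999 = 217.27 g/mol.

217.27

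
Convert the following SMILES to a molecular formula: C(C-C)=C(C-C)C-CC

C9H18

Heavy atoms from the SMILES: 9 C.
Implicit hydrogens by atom environment:
  4 × C: 2 H each → 8
  3 × C: 3 H each → 9
  1 × C: 1 H
  1 × C: no H
  Total hydrogens = 18.
Molecular formula: C9H18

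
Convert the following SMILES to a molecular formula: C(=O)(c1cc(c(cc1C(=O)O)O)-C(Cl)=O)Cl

C9H4Cl2O5

Heavy atoms from the SMILES: 9 C, 2 Cl, 5 O.
Implicit hydrogens by atom environment:
  4 × C (aromatic): no H
  3 × C: no H
  3 × O: no H
  2 × C (aromatic): 1 H each → 2
  2 × Cl: no H
  2 × O: 1 H each → 2
  Total hydrogens = 4.
Molecular formula: C9H4Cl2O5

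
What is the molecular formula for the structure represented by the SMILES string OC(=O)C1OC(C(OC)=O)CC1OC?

C8H12O6

Heavy atoms from the SMILES: 8 C, 6 O.
Implicit hydrogens by atom environment:
  5 × O: no H
  3 × C: 1 H each → 3
  2 × C: 3 H each → 6
  2 × C: no H
  1 × C: 2 H
  1 × O: 1 H
  Total hydrogens = 12.
Molecular formula: C8H12O6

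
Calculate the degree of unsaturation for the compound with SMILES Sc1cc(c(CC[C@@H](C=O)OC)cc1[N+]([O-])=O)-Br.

Molecular formula from the SMILES: C11H12BrNO4S.
DoU = (2C + 2 + N − H − X)/2 = (2·11 + 2 + 1 − 12 − 1)/2 = 12/2 = 6.
(Structurally: 1 ring(s) + 5 π bond(s) = 6.)

6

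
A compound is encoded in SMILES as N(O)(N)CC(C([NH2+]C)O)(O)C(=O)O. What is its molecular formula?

Heavy atoms from the SMILES: 5 C, 3 N, 5 O.
Implicit hydrogens by atom environment:
  4 × O: 1 H each → 4
  2 × C: no H
  1 × C: 3 H
  1 × C: 2 H
  1 × C: 1 H
  1 × N: 2 H
  1 × N (charge +1): 2 H
  1 × N: no H
  1 × O: no H
  Total hydrogens = 14.
Net charge +1.
Molecular formula: C5H14N3O5+

C5H14N3O5+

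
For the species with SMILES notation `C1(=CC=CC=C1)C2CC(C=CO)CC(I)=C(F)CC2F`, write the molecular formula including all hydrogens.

Heavy atoms from the SMILES: 16 C, 2 F, 1 I, 1 O.
Implicit hydrogens by atom environment:
  5 × C: 1 H each → 5
  5 × C (aromatic): 1 H each → 5
  3 × C: 2 H each → 6
  2 × C: no H
  2 × F: no H
  1 × C (aromatic): no H
  1 × I: no H
  1 × O: 1 H
  Total hydrogens = 17.
Molecular formula: C16H17F2IO

C16H17F2IO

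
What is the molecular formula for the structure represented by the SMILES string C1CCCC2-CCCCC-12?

Heavy atoms from the SMILES: 10 C.
Implicit hydrogens by atom environment:
  8 × C: 2 H each → 16
  2 × C: 1 H each → 2
  Total hydrogens = 18.
Molecular formula: C10H18

C10H18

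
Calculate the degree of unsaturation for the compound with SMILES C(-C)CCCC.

0

Molecular formula from the SMILES: C6H14.
DoU = (2C + 2 + N − H − X)/2 = (2·6 + 2 + 0 − 14 − 0)/2 = 0/2 = 0.
(Structurally: 0 ring(s) + 0 π bond(s) = 0.)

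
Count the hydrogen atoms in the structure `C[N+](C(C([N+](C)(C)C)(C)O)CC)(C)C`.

Hydrogens are implicit in SMILES; fill each atom to its normal valence:
  8 × C: 3 H each → 24
  2 × N (charge +1): no H
  1 × C: 2 H
  1 × C: 1 H
  1 × C: no H
  1 × O: 1 H
  Total hydrogens = 28.

28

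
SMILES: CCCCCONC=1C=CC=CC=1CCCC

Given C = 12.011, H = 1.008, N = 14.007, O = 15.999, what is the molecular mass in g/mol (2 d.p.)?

Molecular formula: C15H25NO.
M = 15×12.011 + 25×1.008 + 1×14.007 + 1×15.999 = 235.37 g/mol.

235.37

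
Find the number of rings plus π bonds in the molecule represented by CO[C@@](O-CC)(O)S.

0

Molecular formula from the SMILES: C4H10O3S.
DoU = (2C + 2 + N − H − X)/2 = (2·4 + 2 + 0 − 10 − 0)/2 = 0/2 = 0.
(Structurally: 0 ring(s) + 0 π bond(s) = 0.)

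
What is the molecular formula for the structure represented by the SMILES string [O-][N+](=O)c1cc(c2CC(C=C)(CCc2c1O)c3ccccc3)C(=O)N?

C19H18N2O4

Heavy atoms from the SMILES: 19 C, 2 N, 4 O.
Implicit hydrogens by atom environment:
  6 × C (aromatic): 1 H each → 6
  6 × C (aromatic): no H
  4 × C: 2 H each → 8
  2 × C: no H
  2 × O: no H
  1 × C: 1 H
  1 × N: 2 H
  1 × N (charge +1): no H
  1 × O: 1 H
  1 × O (charge -1): no H
  Total hydrogens = 18.
Molecular formula: C19H18N2O4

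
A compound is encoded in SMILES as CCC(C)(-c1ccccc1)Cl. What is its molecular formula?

Heavy atoms from the SMILES: 10 C, 1 Cl.
Implicit hydrogens by atom environment:
  5 × C (aromatic): 1 H each → 5
  2 × C: 3 H each → 6
  1 × C: 2 H
  1 × C: no H
  1 × C (aromatic): no H
  1 × Cl: no H
  Total hydrogens = 13.
Molecular formula: C10H13Cl

C10H13Cl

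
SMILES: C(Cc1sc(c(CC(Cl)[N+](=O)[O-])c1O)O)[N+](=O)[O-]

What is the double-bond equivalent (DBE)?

Molecular formula from the SMILES: C8H9ClN2O6S.
DoU = (2C + 2 + N − H − X)/2 = (2·8 + 2 + 2 − 9 − 1)/2 = 10/2 = 5.
(Structurally: 1 ring(s) + 4 π bond(s) = 5.)

5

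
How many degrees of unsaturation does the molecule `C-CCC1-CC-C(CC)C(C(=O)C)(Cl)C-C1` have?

2

Molecular formula from the SMILES: C14H25ClO.
DoU = (2C + 2 + N − H − X)/2 = (2·14 + 2 + 0 − 25 − 1)/2 = 4/2 = 2.
(Structurally: 1 ring(s) + 1 π bond(s) = 2.)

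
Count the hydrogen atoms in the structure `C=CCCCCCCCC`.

Hydrogens are implicit in SMILES; fill each atom to its normal valence:
  8 × C: 2 H each → 16
  1 × C: 3 H
  1 × C: 1 H
  Total hydrogens = 20.

20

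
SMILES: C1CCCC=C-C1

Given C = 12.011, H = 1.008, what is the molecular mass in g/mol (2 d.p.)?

Molecular formula: C7H12.
M = 7×12.011 + 12×1.008 = 96.17 g/mol.

96.17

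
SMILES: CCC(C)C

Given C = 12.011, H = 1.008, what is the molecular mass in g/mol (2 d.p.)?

Molecular formula: C5H12.
M = 5×12.011 + 12×1.008 = 72.15 g/mol.

72.15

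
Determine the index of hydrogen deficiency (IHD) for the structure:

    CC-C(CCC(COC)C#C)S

2

Molecular formula from the SMILES: C10H18OS.
DoU = (2C + 2 + N − H − X)/2 = (2·10 + 2 + 0 − 18 − 0)/2 = 4/2 = 2.
(Structurally: 0 ring(s) + 2 π bond(s) = 2.)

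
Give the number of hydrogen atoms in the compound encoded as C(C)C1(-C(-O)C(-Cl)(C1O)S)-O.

11

Hydrogens are implicit in SMILES; fill each atom to its normal valence:
  3 × O: 1 H each → 3
  2 × C: 1 H each → 2
  2 × C: no H
  1 × C: 3 H
  1 × C: 2 H
  1 × Cl: no H
  1 × S: 1 H
  Total hydrogens = 11.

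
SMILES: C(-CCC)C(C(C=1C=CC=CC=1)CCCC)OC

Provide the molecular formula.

Heavy atoms from the SMILES: 17 C, 1 O.
Implicit hydrogens by atom environment:
  6 × C: 2 H each → 12
  5 × C (aromatic): 1 H each → 5
  3 × C: 3 H each → 9
  2 × C: 1 H each → 2
  1 × C (aromatic): no H
  1 × O: no H
  Total hydrogens = 28.
Molecular formula: C17H28O

C17H28O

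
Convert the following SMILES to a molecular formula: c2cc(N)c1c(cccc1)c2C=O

Heavy atoms from the SMILES: 11 C, 1 N, 1 O.
Implicit hydrogens by atom environment:
  6 × C (aromatic): 1 H each → 6
  4 × C (aromatic): no H
  1 × C: 1 H
  1 × N: 2 H
  1 × O: no H
  Total hydrogens = 9.
Molecular formula: C11H9NO

C11H9NO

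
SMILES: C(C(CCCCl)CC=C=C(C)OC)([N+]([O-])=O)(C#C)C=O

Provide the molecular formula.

Heavy atoms from the SMILES: 14 C, 1 Cl, 1 N, 4 O.
Implicit hydrogens by atom environment:
  4 × C: 2 H each → 8
  4 × C: 1 H each → 4
  4 × C: no H
  3 × O: no H
  2 × C: 3 H each → 6
  1 × Cl: no H
  1 × N (charge +1): no H
  1 × O (charge -1): no H
  Total hydrogens = 18.
Molecular formula: C14H18ClNO4

C14H18ClNO4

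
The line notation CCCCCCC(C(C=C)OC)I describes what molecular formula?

Heavy atoms from the SMILES: 11 C, 1 I, 1 O.
Implicit hydrogens by atom environment:
  6 × C: 2 H each → 12
  3 × C: 1 H each → 3
  2 × C: 3 H each → 6
  1 × I: no H
  1 × O: no H
  Total hydrogens = 21.
Molecular formula: C11H21IO

C11H21IO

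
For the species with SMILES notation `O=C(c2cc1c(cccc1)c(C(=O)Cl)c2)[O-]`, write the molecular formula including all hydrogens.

Heavy atoms from the SMILES: 12 C, 1 Cl, 3 O.
Implicit hydrogens by atom environment:
  6 × C (aromatic): 1 H each → 6
  4 × C (aromatic): no H
  2 × C: no H
  2 × O: no H
  1 × Cl: no H
  1 × O (charge -1): no H
  Total hydrogens = 6.
Net charge -1.
Molecular formula: C12H6ClO3-

C12H6ClO3-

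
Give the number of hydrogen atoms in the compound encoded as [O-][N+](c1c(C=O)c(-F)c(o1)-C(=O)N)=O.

3

Hydrogens are implicit in SMILES; fill each atom to its normal valence:
  4 × C (aromatic): no H
  3 × O: no H
  1 × C: 1 H
  1 × C: no H
  1 × F: no H
  1 × N: 2 H
  1 × N (charge +1): no H
  1 × O (aromatic): no H
  1 × O (charge -1): no H
  Total hydrogens = 3.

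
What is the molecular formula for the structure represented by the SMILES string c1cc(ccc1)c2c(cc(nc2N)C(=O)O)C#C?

C14H10N2O2

Heavy atoms from the SMILES: 14 C, 2 N, 2 O.
Implicit hydrogens by atom environment:
  6 × C (aromatic): 1 H each → 6
  5 × C (aromatic): no H
  2 × C: no H
  1 × C: 1 H
  1 × N: 2 H
  1 × N (aromatic): no H
  1 × O: 1 H
  1 × O: no H
  Total hydrogens = 10.
Molecular formula: C14H10N2O2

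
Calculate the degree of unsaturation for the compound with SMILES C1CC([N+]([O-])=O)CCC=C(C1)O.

Molecular formula from the SMILES: C8H13NO3.
DoU = (2C + 2 + N − H − X)/2 = (2·8 + 2 + 1 − 13 − 0)/2 = 6/2 = 3.
(Structurally: 1 ring(s) + 2 π bond(s) = 3.)

3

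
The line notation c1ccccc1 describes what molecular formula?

Heavy atoms from the SMILES: 6 C.
Implicit hydrogens by atom environment:
  6 × C (aromatic): 1 H each → 6
  Total hydrogens = 6.
Molecular formula: C6H6

C6H6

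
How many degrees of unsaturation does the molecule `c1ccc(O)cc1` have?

4

Molecular formula from the SMILES: C6H6O.
DoU = (2C + 2 + N − H − X)/2 = (2·6 + 2 + 0 − 6 − 0)/2 = 8/2 = 4.
(Structurally: 1 ring(s) + 3 π bond(s) = 4.)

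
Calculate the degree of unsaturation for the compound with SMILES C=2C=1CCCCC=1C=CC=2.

Molecular formula from the SMILES: C10H12.
DoU = (2C + 2 + N − H − X)/2 = (2·10 + 2 + 0 − 12 − 0)/2 = 10/2 = 5.
(Structurally: 2 ring(s) + 3 π bond(s) = 5.)

5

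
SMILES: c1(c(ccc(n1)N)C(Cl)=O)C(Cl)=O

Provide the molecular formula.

C7H4Cl2N2O2

Heavy atoms from the SMILES: 7 C, 2 Cl, 2 N, 2 O.
Implicit hydrogens by atom environment:
  3 × C (aromatic): no H
  2 × C (aromatic): 1 H each → 2
  2 × C: no H
  2 × Cl: no H
  2 × O: no H
  1 × N: 2 H
  1 × N (aromatic): no H
  Total hydrogens = 4.
Molecular formula: C7H4Cl2N2O2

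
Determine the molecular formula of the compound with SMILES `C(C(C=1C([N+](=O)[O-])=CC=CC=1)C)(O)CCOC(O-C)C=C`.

Heavy atoms from the SMILES: 15 C, 1 N, 5 O.
Implicit hydrogens by atom environment:
  4 × C: 1 H each → 4
  4 × C (aromatic): 1 H each → 4
  3 × C: 2 H each → 6
  3 × O: no H
  2 × C: 3 H each → 6
  2 × C (aromatic): no H
  1 × N (charge +1): no H
  1 × O: 1 H
  1 × O (charge -1): no H
  Total hydrogens = 21.
Molecular formula: C15H21NO5

C15H21NO5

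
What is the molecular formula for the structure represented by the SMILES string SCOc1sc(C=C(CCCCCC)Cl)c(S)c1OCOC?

C15H23ClO3S3

Heavy atoms from the SMILES: 15 C, 1 Cl, 3 O, 3 S.
Implicit hydrogens by atom environment:
  7 × C: 2 H each → 14
  4 × C (aromatic): no H
  3 × O: no H
  2 × C: 3 H each → 6
  2 × S: 1 H each → 2
  1 × C: 1 H
  1 × C: no H
  1 × Cl: no H
  1 × S (aromatic): no H
  Total hydrogens = 23.
Molecular formula: C15H23ClO3S3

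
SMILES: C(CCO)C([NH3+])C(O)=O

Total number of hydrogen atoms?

Hydrogens are implicit in SMILES; fill each atom to its normal valence:
  3 × C: 2 H each → 6
  2 × O: 1 H each → 2
  1 × C: 1 H
  1 × C: no H
  1 × N (charge +1): 3 H
  1 × O: no H
  Total hydrogens = 12.

12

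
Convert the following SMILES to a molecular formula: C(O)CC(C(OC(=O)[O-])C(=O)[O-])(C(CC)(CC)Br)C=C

[C13H19BrO6]2-

Heavy atoms from the SMILES: 1 Br, 13 C, 6 O.
Implicit hydrogens by atom environment:
  5 × C: 2 H each → 10
  4 × C: no H
  3 × O: no H
  2 × C: 3 H each → 6
  2 × C: 1 H each → 2
  2 × O (charge -1): no H
  1 × Br: no H
  1 × O: 1 H
  Total hydrogens = 19.
Net charge -2.
Molecular formula: [C13H19BrO6]2-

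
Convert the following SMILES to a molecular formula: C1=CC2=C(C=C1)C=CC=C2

C10H8

Heavy atoms from the SMILES: 10 C.
Implicit hydrogens by atom environment:
  8 × C (aromatic): 1 H each → 8
  2 × C (aromatic): no H
  Total hydrogens = 8.
Molecular formula: C10H8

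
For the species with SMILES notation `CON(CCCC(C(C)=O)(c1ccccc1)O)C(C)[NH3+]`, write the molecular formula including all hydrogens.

C15H25N2O3+

Heavy atoms from the SMILES: 15 C, 2 N, 3 O.
Implicit hydrogens by atom environment:
  5 × C (aromatic): 1 H each → 5
  3 × C: 3 H each → 9
  3 × C: 2 H each → 6
  2 × C: no H
  2 × O: no H
  1 × C: 1 H
  1 × C (aromatic): no H
  1 × N (charge +1): 3 H
  1 × N: no H
  1 × O: 1 H
  Total hydrogens = 25.
Net charge +1.
Molecular formula: C15H25N2O3+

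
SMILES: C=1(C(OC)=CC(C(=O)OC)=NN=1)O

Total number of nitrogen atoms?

The symbol for nitrogen appears 2 times in the SMILES.

2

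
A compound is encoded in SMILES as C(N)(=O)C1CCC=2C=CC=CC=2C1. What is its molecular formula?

Heavy atoms from the SMILES: 11 C, 1 N, 1 O.
Implicit hydrogens by atom environment:
  4 × C (aromatic): 1 H each → 4
  3 × C: 2 H each → 6
  2 × C (aromatic): no H
  1 × C: 1 H
  1 × C: no H
  1 × N: 2 H
  1 × O: no H
  Total hydrogens = 13.
Molecular formula: C11H13NO

C11H13NO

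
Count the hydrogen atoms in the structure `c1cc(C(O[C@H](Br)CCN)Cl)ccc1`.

13

Hydrogens are implicit in SMILES; fill each atom to its normal valence:
  5 × C (aromatic): 1 H each → 5
  2 × C: 2 H each → 4
  2 × C: 1 H each → 2
  1 × Br: no H
  1 × C (aromatic): no H
  1 × Cl: no H
  1 × N: 2 H
  1 × O: no H
  Total hydrogens = 13.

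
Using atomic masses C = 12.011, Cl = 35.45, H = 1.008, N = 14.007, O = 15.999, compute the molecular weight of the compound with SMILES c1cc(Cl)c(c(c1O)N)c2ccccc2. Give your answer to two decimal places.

Molecular formula: C12H10ClNO.
M = 12×12.011 + 1×35.45 + 10×1.008 + 1×14.007 + 1×15.999 = 219.67 g/mol.

219.67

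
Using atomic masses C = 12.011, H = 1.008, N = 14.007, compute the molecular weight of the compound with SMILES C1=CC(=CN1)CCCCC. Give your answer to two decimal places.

137.23

Molecular formula: C9H15N.
M = 9×12.011 + 15×1.008 + 1×14.007 = 137.23 g/mol.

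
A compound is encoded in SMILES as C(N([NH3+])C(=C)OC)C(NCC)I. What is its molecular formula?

C7H17IN3O+

Heavy atoms from the SMILES: 7 C, 1 I, 3 N, 1 O.
Implicit hydrogens by atom environment:
  3 × C: 2 H each → 6
  2 × C: 3 H each → 6
  1 × C: 1 H
  1 × C: no H
  1 × I: no H
  1 × N (charge +1): 3 H
  1 × N: 1 H
  1 × N: no H
  1 × O: no H
  Total hydrogens = 17.
Net charge +1.
Molecular formula: C7H17IN3O+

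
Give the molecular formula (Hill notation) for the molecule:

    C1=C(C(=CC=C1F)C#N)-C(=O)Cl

C8H3ClFNO

Heavy atoms from the SMILES: 8 C, 1 Cl, 1 F, 1 N, 1 O.
Implicit hydrogens by atom environment:
  3 × C (aromatic): 1 H each → 3
  3 × C (aromatic): no H
  2 × C: no H
  1 × Cl: no H
  1 × F: no H
  1 × N: no H
  1 × O: no H
  Total hydrogens = 3.
Molecular formula: C8H3ClFNO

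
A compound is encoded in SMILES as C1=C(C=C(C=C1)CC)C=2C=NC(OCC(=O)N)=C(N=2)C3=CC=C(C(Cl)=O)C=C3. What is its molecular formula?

C21H18ClN3O3

Heavy atoms from the SMILES: 21 C, 1 Cl, 3 N, 3 O.
Implicit hydrogens by atom environment:
  9 × C (aromatic): 1 H each → 9
  7 × C (aromatic): no H
  3 × O: no H
  2 × C: 2 H each → 4
  2 × C: no H
  2 × N (aromatic): no H
  1 × C: 3 H
  1 × Cl: no H
  1 × N: 2 H
  Total hydrogens = 18.
Molecular formula: C21H18ClN3O3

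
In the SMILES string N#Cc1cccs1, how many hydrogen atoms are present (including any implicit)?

Hydrogens are implicit in SMILES; fill each atom to its normal valence:
  3 × C (aromatic): 1 H each → 3
  1 × C (aromatic): no H
  1 × C: no H
  1 × N: no H
  1 × S (aromatic): no H
  Total hydrogens = 3.

3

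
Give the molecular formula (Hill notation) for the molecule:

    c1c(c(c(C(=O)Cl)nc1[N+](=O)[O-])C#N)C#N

C8HClN4O3

Heavy atoms from the SMILES: 8 C, 1 Cl, 4 N, 3 O.
Implicit hydrogens by atom environment:
  4 × C (aromatic): no H
  3 × C: no H
  2 × N: no H
  2 × O: no H
  1 × C (aromatic): 1 H
  1 × Cl: no H
  1 × N (aromatic): no H
  1 × N (charge +1): no H
  1 × O (charge -1): no H
  Total hydrogens = 1.
Molecular formula: C8HClN4O3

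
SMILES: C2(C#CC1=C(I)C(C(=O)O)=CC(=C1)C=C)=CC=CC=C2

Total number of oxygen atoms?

The symbol for oxygen appears 2 times in the SMILES.

2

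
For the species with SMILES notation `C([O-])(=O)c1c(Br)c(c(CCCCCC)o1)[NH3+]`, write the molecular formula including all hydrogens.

Heavy atoms from the SMILES: 1 Br, 11 C, 1 N, 3 O.
Implicit hydrogens by atom environment:
  5 × C: 2 H each → 10
  4 × C (aromatic): no H
  1 × Br: no H
  1 × C: 3 H
  1 × C: no H
  1 × N (charge +1): 3 H
  1 × O (aromatic): no H
  1 × O: no H
  1 × O (charge -1): no H
  Total hydrogens = 16.
Molecular formula: C11H16BrNO3

C11H16BrNO3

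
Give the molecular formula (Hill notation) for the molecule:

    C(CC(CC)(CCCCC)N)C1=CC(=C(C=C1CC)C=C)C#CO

C22H33NO

Heavy atoms from the SMILES: 22 C, 1 N, 1 O.
Implicit hydrogens by atom environment:
  9 × C: 2 H each → 18
  4 × C (aromatic): no H
  3 × C: 3 H each → 9
  3 × C: no H
  2 × C (aromatic): 1 H each → 2
  1 × C: 1 H
  1 × N: 2 H
  1 × O: 1 H
  Total hydrogens = 33.
Molecular formula: C22H33NO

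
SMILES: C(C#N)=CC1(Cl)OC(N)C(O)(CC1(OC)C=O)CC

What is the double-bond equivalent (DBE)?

5

Molecular formula from the SMILES: C12H17ClN2O4.
DoU = (2C + 2 + N − H − X)/2 = (2·12 + 2 + 2 − 17 − 1)/2 = 10/2 = 5.
(Structurally: 1 ring(s) + 4 π bond(s) = 5.)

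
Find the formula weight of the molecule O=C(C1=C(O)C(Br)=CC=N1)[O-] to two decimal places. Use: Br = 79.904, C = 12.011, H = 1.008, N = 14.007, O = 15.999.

Molecular formula: C6H3BrNO3-.
M = 1×79.904 + 6×12.011 + 3×1.008 + 1×14.007 + 3×15.999 = 217.00 g/mol.

217.00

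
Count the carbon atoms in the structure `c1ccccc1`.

6

The symbol for carbon appears 6 times in the SMILES. Lowercase c denotes aromatic carbon and counts toward C.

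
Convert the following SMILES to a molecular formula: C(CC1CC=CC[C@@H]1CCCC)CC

Heavy atoms from the SMILES: 14 C.
Implicit hydrogens by atom environment:
  8 × C: 2 H each → 16
  4 × C: 1 H each → 4
  2 × C: 3 H each → 6
  Total hydrogens = 26.
Molecular formula: C14H26

C14H26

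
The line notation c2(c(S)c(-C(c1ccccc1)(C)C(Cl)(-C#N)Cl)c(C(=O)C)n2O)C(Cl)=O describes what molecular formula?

C17H13Cl3N2O3S

Heavy atoms from the SMILES: 17 C, 3 Cl, 2 N, 3 O, 1 S.
Implicit hydrogens by atom environment:
  5 × C (aromatic): 1 H each → 5
  5 × C (aromatic): no H
  5 × C: no H
  3 × Cl: no H
  2 × C: 3 H each → 6
  2 × O: no H
  1 × N (aromatic): no H
  1 × N: no H
  1 × O: 1 H
  1 × S: 1 H
  Total hydrogens = 13.
Molecular formula: C17H13Cl3N2O3S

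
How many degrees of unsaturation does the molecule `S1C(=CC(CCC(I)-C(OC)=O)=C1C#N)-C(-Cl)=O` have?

7

Molecular formula from the SMILES: C11H9ClINO3S.
DoU = (2C + 2 + N − H − X)/2 = (2·11 + 2 + 1 − 9 − 2)/2 = 14/2 = 7.
(Structurally: 1 ring(s) + 6 π bond(s) = 7.)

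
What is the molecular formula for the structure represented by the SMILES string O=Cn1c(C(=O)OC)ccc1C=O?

C8H7NO4

Heavy atoms from the SMILES: 8 C, 1 N, 4 O.
Implicit hydrogens by atom environment:
  4 × O: no H
  2 × C (aromatic): 1 H each → 2
  2 × C: 1 H each → 2
  2 × C (aromatic): no H
  1 × C: 3 H
  1 × C: no H
  1 × N (aromatic): no H
  Total hydrogens = 7.
Molecular formula: C8H7NO4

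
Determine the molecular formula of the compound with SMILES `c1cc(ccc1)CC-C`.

C9H12

Heavy atoms from the SMILES: 9 C.
Implicit hydrogens by atom environment:
  5 × C (aromatic): 1 H each → 5
  2 × C: 2 H each → 4
  1 × C: 3 H
  1 × C (aromatic): no H
  Total hydrogens = 12.
Molecular formula: C9H12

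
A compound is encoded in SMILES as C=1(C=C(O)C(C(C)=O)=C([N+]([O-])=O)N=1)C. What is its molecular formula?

C8H8N2O4

Heavy atoms from the SMILES: 8 C, 2 N, 4 O.
Implicit hydrogens by atom environment:
  4 × C (aromatic): no H
  2 × C: 3 H each → 6
  2 × O: no H
  1 × C (aromatic): 1 H
  1 × C: no H
  1 × N (aromatic): no H
  1 × N (charge +1): no H
  1 × O: 1 H
  1 × O (charge -1): no H
  Total hydrogens = 8.
Molecular formula: C8H8N2O4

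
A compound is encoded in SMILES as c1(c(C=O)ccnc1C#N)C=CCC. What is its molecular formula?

Heavy atoms from the SMILES: 11 C, 2 N, 1 O.
Implicit hydrogens by atom environment:
  3 × C: 1 H each → 3
  3 × C (aromatic): no H
  2 × C (aromatic): 1 H each → 2
  1 × C: 3 H
  1 × C: 2 H
  1 × C: no H
  1 × N (aromatic): no H
  1 × N: no H
  1 × O: no H
  Total hydrogens = 10.
Molecular formula: C11H10N2O

C11H10N2O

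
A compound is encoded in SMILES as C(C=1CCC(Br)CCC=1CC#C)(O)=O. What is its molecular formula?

C11H13BrO2

Heavy atoms from the SMILES: 1 Br, 11 C, 2 O.
Implicit hydrogens by atom environment:
  5 × C: 2 H each → 10
  4 × C: no H
  2 × C: 1 H each → 2
  1 × Br: no H
  1 × O: 1 H
  1 × O: no H
  Total hydrogens = 13.
Molecular formula: C11H13BrO2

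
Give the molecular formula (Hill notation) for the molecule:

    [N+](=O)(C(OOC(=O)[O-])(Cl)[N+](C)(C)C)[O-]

C5H9ClN2O6

Heavy atoms from the SMILES: 5 C, 1 Cl, 2 N, 6 O.
Implicit hydrogens by atom environment:
  4 × O: no H
  3 × C: 3 H each → 9
  2 × C: no H
  2 × N (charge +1): no H
  2 × O (charge -1): no H
  1 × Cl: no H
  Total hydrogens = 9.
Molecular formula: C5H9ClN2O6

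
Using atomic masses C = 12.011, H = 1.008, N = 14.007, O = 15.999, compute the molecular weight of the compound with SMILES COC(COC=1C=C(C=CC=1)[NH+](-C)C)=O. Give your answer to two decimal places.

Molecular formula: C11H16NO3+.
M = 11×12.011 + 16×1.008 + 1×14.007 + 3×15.999 = 210.25 g/mol.

210.25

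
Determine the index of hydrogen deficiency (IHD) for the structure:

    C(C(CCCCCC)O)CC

Molecular formula from the SMILES: C10H22O.
DoU = (2C + 2 + N − H − X)/2 = (2·10 + 2 + 0 − 22 − 0)/2 = 0/2 = 0.
(Structurally: 0 ring(s) + 0 π bond(s) = 0.)

0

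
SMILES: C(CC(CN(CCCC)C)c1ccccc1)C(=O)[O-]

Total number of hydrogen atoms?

Hydrogens are implicit in SMILES; fill each atom to its normal valence:
  6 × C: 2 H each → 12
  5 × C (aromatic): 1 H each → 5
  2 × C: 3 H each → 6
  1 × C: 1 H
  1 × C: no H
  1 × C (aromatic): no H
  1 × N: no H
  1 × O: no H
  1 × O (charge -1): no H
  Total hydrogens = 24.

24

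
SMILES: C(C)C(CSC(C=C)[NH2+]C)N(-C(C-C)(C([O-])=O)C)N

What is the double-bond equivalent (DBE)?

Molecular formula from the SMILES: C13H27N3O2S.
DoU = (2C + 2 + N − H − X)/2 = (2·13 + 2 + 3 − 27 − 0)/2 = 4/2 = 2.
(Structurally: 0 ring(s) + 2 π bond(s) = 2.)

2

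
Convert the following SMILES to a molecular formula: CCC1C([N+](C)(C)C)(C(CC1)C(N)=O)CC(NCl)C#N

Heavy atoms from the SMILES: 14 C, 1 Cl, 4 N, 1 O.
Implicit hydrogens by atom environment:
  4 × C: 3 H each → 12
  4 × C: 2 H each → 8
  3 × C: 1 H each → 3
  3 × C: no H
  1 × Cl: no H
  1 × N: 2 H
  1 × N: 1 H
  1 × N (charge +1): no H
  1 × N: no H
  1 × O: no H
  Total hydrogens = 26.
Net charge +1.
Molecular formula: C14H26ClN4O+

C14H26ClN4O+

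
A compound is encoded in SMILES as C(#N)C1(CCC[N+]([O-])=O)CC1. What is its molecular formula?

C7H10N2O2

Heavy atoms from the SMILES: 7 C, 2 N, 2 O.
Implicit hydrogens by atom environment:
  5 × C: 2 H each → 10
  2 × C: no H
  1 × N: no H
  1 × N (charge +1): no H
  1 × O: no H
  1 × O (charge -1): no H
  Total hydrogens = 10.
Molecular formula: C7H10N2O2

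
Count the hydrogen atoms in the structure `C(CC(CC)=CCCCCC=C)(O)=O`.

Hydrogens are implicit in SMILES; fill each atom to its normal valence:
  7 × C: 2 H each → 14
  2 × C: 1 H each → 2
  2 × C: no H
  1 × C: 3 H
  1 × O: 1 H
  1 × O: no H
  Total hydrogens = 20.

20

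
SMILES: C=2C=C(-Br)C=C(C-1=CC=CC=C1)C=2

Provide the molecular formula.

Heavy atoms from the SMILES: 1 Br, 12 C.
Implicit hydrogens by atom environment:
  9 × C (aromatic): 1 H each → 9
  3 × C (aromatic): no H
  1 × Br: no H
  Total hydrogens = 9.
Molecular formula: C12H9Br

C12H9Br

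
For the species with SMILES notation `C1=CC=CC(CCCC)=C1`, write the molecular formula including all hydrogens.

Heavy atoms from the SMILES: 10 C.
Implicit hydrogens by atom environment:
  5 × C (aromatic): 1 H each → 5
  3 × C: 2 H each → 6
  1 × C: 3 H
  1 × C (aromatic): no H
  Total hydrogens = 14.
Molecular formula: C10H14

C10H14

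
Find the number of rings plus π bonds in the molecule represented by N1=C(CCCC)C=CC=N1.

4

Molecular formula from the SMILES: C8H12N2.
DoU = (2C + 2 + N − H − X)/2 = (2·8 + 2 + 2 − 12 − 0)/2 = 8/2 = 4.
(Structurally: 1 ring(s) + 3 π bond(s) = 4.)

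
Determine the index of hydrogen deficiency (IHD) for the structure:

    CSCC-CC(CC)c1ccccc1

Molecular formula from the SMILES: C13H20S.
DoU = (2C + 2 + N − H − X)/2 = (2·13 + 2 + 0 − 20 − 0)/2 = 8/2 = 4.
(Structurally: 1 ring(s) + 3 π bond(s) = 4.)

4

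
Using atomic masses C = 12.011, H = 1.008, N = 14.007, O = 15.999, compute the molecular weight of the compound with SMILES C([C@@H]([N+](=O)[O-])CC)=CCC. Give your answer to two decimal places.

143.19

Molecular formula: C7H13NO2.
M = 7×12.011 + 13×1.008 + 1×14.007 + 2×15.999 = 143.19 g/mol.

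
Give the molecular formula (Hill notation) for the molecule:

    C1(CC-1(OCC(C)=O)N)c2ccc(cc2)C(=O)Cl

Heavy atoms from the SMILES: 13 C, 1 Cl, 1 N, 3 O.
Implicit hydrogens by atom environment:
  4 × C (aromatic): 1 H each → 4
  3 × C: no H
  3 × O: no H
  2 × C: 2 H each → 4
  2 × C (aromatic): no H
  1 × C: 3 H
  1 × C: 1 H
  1 × Cl: no H
  1 × N: 2 H
  Total hydrogens = 14.
Molecular formula: C13H14ClNO3

C13H14ClNO3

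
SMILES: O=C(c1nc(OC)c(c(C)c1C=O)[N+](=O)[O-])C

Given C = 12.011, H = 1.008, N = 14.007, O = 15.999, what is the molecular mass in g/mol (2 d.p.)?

Molecular formula: C10H10N2O5.
M = 10×12.011 + 10×1.008 + 2×14.007 + 5×15.999 = 238.20 g/mol.

238.20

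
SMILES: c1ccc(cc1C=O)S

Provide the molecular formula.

Heavy atoms from the SMILES: 7 C, 1 O, 1 S.
Implicit hydrogens by atom environment:
  4 × C (aromatic): 1 H each → 4
  2 × C (aromatic): no H
  1 × C: 1 H
  1 × O: no H
  1 × S: 1 H
  Total hydrogens = 6.
Molecular formula: C7H6OS

C7H6OS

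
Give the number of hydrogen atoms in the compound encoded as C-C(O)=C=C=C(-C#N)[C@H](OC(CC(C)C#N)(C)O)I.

15

Hydrogens are implicit in SMILES; fill each atom to its normal valence:
  7 × C: no H
  3 × C: 3 H each → 9
  2 × C: 1 H each → 2
  2 × N: no H
  2 × O: 1 H each → 2
  1 × C: 2 H
  1 × I: no H
  1 × O: no H
  Total hydrogens = 15.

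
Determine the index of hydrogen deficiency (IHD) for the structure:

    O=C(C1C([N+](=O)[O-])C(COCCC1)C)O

Molecular formula from the SMILES: C9H15NO5.
DoU = (2C + 2 + N − H − X)/2 = (2·9 + 2 + 1 − 15 − 0)/2 = 6/2 = 3.
(Structurally: 1 ring(s) + 2 π bond(s) = 3.)

3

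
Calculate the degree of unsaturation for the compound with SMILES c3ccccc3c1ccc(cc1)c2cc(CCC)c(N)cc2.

Molecular formula from the SMILES: C21H21N.
DoU = (2C + 2 + N − H − X)/2 = (2·21 + 2 + 1 − 21 − 0)/2 = 24/2 = 12.
(Structurally: 3 ring(s) + 9 π bond(s) = 12.)

12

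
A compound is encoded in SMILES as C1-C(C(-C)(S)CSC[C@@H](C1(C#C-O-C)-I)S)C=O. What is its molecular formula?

Heavy atoms from the SMILES: 12 C, 1 I, 2 O, 3 S.
Implicit hydrogens by atom environment:
  4 × C: no H
  3 × C: 2 H each → 6
  3 × C: 1 H each → 3
  2 × C: 3 H each → 6
  2 × O: no H
  2 × S: 1 H each → 2
  1 × I: no H
  1 × S: no H
  Total hydrogens = 17.
Molecular formula: C12H17IO2S3

C12H17IO2S3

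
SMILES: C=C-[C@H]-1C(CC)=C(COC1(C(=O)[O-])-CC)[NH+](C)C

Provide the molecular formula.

C14H23NO3

Heavy atoms from the SMILES: 14 C, 1 N, 3 O.
Implicit hydrogens by atom environment:
  4 × C: 3 H each → 12
  4 × C: 2 H each → 8
  4 × C: no H
  2 × C: 1 H each → 2
  2 × O: no H
  1 × N (charge +1): 1 H
  1 × O (charge -1): no H
  Total hydrogens = 23.
Molecular formula: C14H23NO3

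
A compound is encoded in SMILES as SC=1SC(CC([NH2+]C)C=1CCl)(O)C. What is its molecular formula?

Heavy atoms from the SMILES: 8 C, 1 Cl, 1 N, 1 O, 2 S.
Implicit hydrogens by atom environment:
  3 × C: no H
  2 × C: 3 H each → 6
  2 × C: 2 H each → 4
  1 × C: 1 H
  1 × Cl: no H
  1 × N (charge +1): 2 H
  1 × O: 1 H
  1 × S: 1 H
  1 × S: no H
  Total hydrogens = 15.
Net charge +1.
Molecular formula: C8H15ClNOS2+

C8H15ClNOS2+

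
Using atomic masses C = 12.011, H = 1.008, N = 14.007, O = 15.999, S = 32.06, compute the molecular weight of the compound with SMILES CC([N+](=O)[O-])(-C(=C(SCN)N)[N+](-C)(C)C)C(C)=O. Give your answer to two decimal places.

Molecular formula: C10H21N4O3S+.
M = 10×12.011 + 21×1.008 + 4×14.007 + 3×15.999 + 1×32.06 = 277.36 g/mol.

277.36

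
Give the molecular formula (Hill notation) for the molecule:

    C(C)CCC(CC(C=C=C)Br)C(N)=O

C11H18BrNO

Heavy atoms from the SMILES: 1 Br, 11 C, 1 N, 1 O.
Implicit hydrogens by atom environment:
  5 × C: 2 H each → 10
  3 × C: 1 H each → 3
  2 × C: no H
  1 × Br: no H
  1 × C: 3 H
  1 × N: 2 H
  1 × O: no H
  Total hydrogens = 18.
Molecular formula: C11H18BrNO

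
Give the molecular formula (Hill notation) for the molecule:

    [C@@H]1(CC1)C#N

C4H5N

Heavy atoms from the SMILES: 4 C, 1 N.
Implicit hydrogens by atom environment:
  2 × C: 2 H each → 4
  1 × C: 1 H
  1 × C: no H
  1 × N: no H
  Total hydrogens = 5.
Molecular formula: C4H5N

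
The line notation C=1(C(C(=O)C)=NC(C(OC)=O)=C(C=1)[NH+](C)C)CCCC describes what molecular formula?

C15H23N2O3+

Heavy atoms from the SMILES: 15 C, 2 N, 3 O.
Implicit hydrogens by atom environment:
  5 × C: 3 H each → 15
  4 × C (aromatic): no H
  3 × C: 2 H each → 6
  3 × O: no H
  2 × C: no H
  1 × C (aromatic): 1 H
  1 × N (charge +1): 1 H
  1 × N (aromatic): no H
  Total hydrogens = 23.
Net charge +1.
Molecular formula: C15H23N2O3+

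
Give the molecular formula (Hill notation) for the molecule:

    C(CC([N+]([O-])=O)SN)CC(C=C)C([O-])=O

C8H13N2O4S-

Heavy atoms from the SMILES: 8 C, 2 N, 4 O, 1 S.
Implicit hydrogens by atom environment:
  4 × C: 2 H each → 8
  3 × C: 1 H each → 3
  2 × O: no H
  2 × O (charge -1): no H
  1 × C: no H
  1 × N: 2 H
  1 × N (charge +1): no H
  1 × S: no H
  Total hydrogens = 13.
Net charge -1.
Molecular formula: C8H13N2O4S-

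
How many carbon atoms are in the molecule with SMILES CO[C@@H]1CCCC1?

The symbol for carbon appears 6 times in the SMILES.

6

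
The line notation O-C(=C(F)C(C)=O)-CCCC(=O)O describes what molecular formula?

Heavy atoms from the SMILES: 8 C, 1 F, 4 O.
Implicit hydrogens by atom environment:
  4 × C: no H
  3 × C: 2 H each → 6
  2 × O: 1 H each → 2
  2 × O: no H
  1 × C: 3 H
  1 × F: no H
  Total hydrogens = 11.
Molecular formula: C8H11FO4

C8H11FO4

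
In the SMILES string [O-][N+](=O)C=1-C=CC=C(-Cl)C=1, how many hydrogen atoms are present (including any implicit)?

Hydrogens are implicit in SMILES; fill each atom to its normal valence:
  4 × C (aromatic): 1 H each → 4
  2 × C (aromatic): no H
  1 × Cl: no H
  1 × N (charge +1): no H
  1 × O: no H
  1 × O (charge -1): no H
  Total hydrogens = 4.

4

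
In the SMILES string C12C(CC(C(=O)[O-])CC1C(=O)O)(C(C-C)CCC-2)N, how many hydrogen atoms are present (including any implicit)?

Hydrogens are implicit in SMILES; fill each atom to its normal valence:
  6 × C: 2 H each → 12
  4 × C: 1 H each → 4
  3 × C: no H
  2 × O: no H
  1 × C: 3 H
  1 × N: 2 H
  1 × O: 1 H
  1 × O (charge -1): no H
  Total hydrogens = 22.

22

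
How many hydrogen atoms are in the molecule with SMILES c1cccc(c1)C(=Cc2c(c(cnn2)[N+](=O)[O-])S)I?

8

Hydrogens are implicit in SMILES; fill each atom to its normal valence:
  6 × C (aromatic): 1 H each → 6
  4 × C (aromatic): no H
  2 × N (aromatic): no H
  1 × C: 1 H
  1 × C: no H
  1 × I: no H
  1 × N (charge +1): no H
  1 × O: no H
  1 × O (charge -1): no H
  1 × S: 1 H
  Total hydrogens = 8.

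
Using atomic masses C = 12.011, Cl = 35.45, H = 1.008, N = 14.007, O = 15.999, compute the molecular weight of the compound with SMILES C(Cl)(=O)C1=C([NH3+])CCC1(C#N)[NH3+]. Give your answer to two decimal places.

Molecular formula: [C7H10ClN3O]2+.
M = 7×12.011 + 1×35.45 + 10×1.008 + 3×14.007 + 1×15.999 = 187.63 g/mol.

187.63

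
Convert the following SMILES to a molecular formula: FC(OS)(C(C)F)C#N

C4H5F2NOS

Heavy atoms from the SMILES: 4 C, 2 F, 1 N, 1 O, 1 S.
Implicit hydrogens by atom environment:
  2 × C: no H
  2 × F: no H
  1 × C: 3 H
  1 × C: 1 H
  1 × N: no H
  1 × O: no H
  1 × S: 1 H
  Total hydrogens = 5.
Molecular formula: C4H5F2NOS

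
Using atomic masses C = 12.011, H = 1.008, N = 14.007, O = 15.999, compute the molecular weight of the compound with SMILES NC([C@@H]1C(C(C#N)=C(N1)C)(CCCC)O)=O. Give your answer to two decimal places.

223.28

Molecular formula: C11H17N3O2.
M = 11×12.011 + 17×1.008 + 3×14.007 + 2×15.999 = 223.28 g/mol.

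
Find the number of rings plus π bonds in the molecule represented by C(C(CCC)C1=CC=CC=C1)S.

4

Molecular formula from the SMILES: C11H16S.
DoU = (2C + 2 + N − H − X)/2 = (2·11 + 2 + 0 − 16 − 0)/2 = 8/2 = 4.
(Structurally: 1 ring(s) + 3 π bond(s) = 4.)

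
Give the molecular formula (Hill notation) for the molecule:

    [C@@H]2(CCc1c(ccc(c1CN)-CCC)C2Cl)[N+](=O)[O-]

Heavy atoms from the SMILES: 14 C, 1 Cl, 2 N, 2 O.
Implicit hydrogens by atom environment:
  5 × C: 2 H each → 10
  4 × C (aromatic): no H
  2 × C (aromatic): 1 H each → 2
  2 × C: 1 H each → 2
  1 × C: 3 H
  1 × Cl: no H
  1 × N: 2 H
  1 × N (charge +1): no H
  1 × O: no H
  1 × O (charge -1): no H
  Total hydrogens = 19.
Molecular formula: C14H19ClN2O2

C14H19ClN2O2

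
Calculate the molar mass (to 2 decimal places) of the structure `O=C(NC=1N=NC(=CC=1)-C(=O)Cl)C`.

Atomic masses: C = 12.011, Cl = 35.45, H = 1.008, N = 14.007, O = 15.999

199.59

Molecular formula: C7H6ClN3O2.
M = 7×12.011 + 1×35.45 + 6×1.008 + 3×14.007 + 2×15.999 = 199.59 g/mol.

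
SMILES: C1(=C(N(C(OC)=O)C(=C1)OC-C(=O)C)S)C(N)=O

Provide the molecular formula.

Heavy atoms from the SMILES: 10 C, 2 N, 5 O, 1 S.
Implicit hydrogens by atom environment:
  5 × O: no H
  3 × C (aromatic): no H
  3 × C: no H
  2 × C: 3 H each → 6
  1 × C: 2 H
  1 × C (aromatic): 1 H
  1 × N: 2 H
  1 × N (aromatic): no H
  1 × S: 1 H
  Total hydrogens = 12.
Molecular formula: C10H12N2O5S

C10H12N2O5S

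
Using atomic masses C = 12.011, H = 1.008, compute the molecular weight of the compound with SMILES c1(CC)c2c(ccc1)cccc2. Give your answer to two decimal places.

156.23

Molecular formula: C12H12.
M = 12×12.011 + 12×1.008 = 156.23 g/mol.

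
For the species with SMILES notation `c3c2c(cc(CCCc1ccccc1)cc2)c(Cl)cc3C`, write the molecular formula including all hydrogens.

Heavy atoms from the SMILES: 20 C, 1 Cl.
Implicit hydrogens by atom environment:
  10 × C (aromatic): 1 H each → 10
  6 × C (aromatic): no H
  3 × C: 2 H each → 6
  1 × C: 3 H
  1 × Cl: no H
  Total hydrogens = 19.
Molecular formula: C20H19Cl

C20H19Cl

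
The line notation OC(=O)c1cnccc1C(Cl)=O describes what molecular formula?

Heavy atoms from the SMILES: 7 C, 1 Cl, 1 N, 3 O.
Implicit hydrogens by atom environment:
  3 × C (aromatic): 1 H each → 3
  2 × C (aromatic): no H
  2 × C: no H
  2 × O: no H
  1 × Cl: no H
  1 × N (aromatic): no H
  1 × O: 1 H
  Total hydrogens = 4.
Molecular formula: C7H4ClNO3

C7H4ClNO3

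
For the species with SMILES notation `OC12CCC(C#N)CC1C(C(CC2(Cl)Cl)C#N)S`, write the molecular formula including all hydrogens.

Heavy atoms from the SMILES: 12 C, 2 Cl, 2 N, 1 O, 1 S.
Implicit hydrogens by atom environment:
  4 × C: 2 H each → 8
  4 × C: 1 H each → 4
  4 × C: no H
  2 × Cl: no H
  2 × N: no H
  1 × O: 1 H
  1 × S: 1 H
  Total hydrogens = 14.
Molecular formula: C12H14Cl2N2OS

C12H14Cl2N2OS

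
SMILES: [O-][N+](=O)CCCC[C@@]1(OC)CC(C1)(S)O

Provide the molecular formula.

Heavy atoms from the SMILES: 9 C, 1 N, 4 O, 1 S.
Implicit hydrogens by atom environment:
  6 × C: 2 H each → 12
  2 × C: no H
  2 × O: no H
  1 × C: 3 H
  1 × N (charge +1): no H
  1 × O: 1 H
  1 × O (charge -1): no H
  1 × S: 1 H
  Total hydrogens = 17.
Molecular formula: C9H17NO4S

C9H17NO4S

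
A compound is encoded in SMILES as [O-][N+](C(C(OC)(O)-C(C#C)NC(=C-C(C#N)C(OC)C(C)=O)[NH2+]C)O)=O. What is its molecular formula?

C15H23N4O7+

Heavy atoms from the SMILES: 15 C, 4 N, 7 O.
Implicit hydrogens by atom environment:
  6 × C: 1 H each → 6
  5 × C: no H
  4 × C: 3 H each → 12
  4 × O: no H
  2 × O: 1 H each → 2
  1 × N (charge +1): 2 H
  1 × N: 1 H
  1 × N (charge +1): no H
  1 × N: no H
  1 × O (charge -1): no H
  Total hydrogens = 23.
Net charge +1.
Molecular formula: C15H23N4O7+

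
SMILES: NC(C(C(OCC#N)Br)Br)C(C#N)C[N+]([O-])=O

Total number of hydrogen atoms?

10

Hydrogens are implicit in SMILES; fill each atom to its normal valence:
  4 × C: 1 H each → 4
  2 × Br: no H
  2 × C: 2 H each → 4
  2 × C: no H
  2 × N: no H
  2 × O: no H
  1 × N: 2 H
  1 × N (charge +1): no H
  1 × O (charge -1): no H
  Total hydrogens = 10.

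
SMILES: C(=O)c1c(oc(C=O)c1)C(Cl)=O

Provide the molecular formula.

Heavy atoms from the SMILES: 7 C, 1 Cl, 4 O.
Implicit hydrogens by atom environment:
  3 × C (aromatic): no H
  3 × O: no H
  2 × C: 1 H each → 2
  1 × C (aromatic): 1 H
  1 × C: no H
  1 × Cl: no H
  1 × O (aromatic): no H
  Total hydrogens = 3.
Molecular formula: C7H3ClO4

C7H3ClO4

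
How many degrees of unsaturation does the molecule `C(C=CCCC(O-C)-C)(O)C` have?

Molecular formula from the SMILES: C9H18O2.
DoU = (2C + 2 + N − H − X)/2 = (2·9 + 2 + 0 − 18 − 0)/2 = 2/2 = 1.
(Structurally: 0 ring(s) + 1 π bond(s) = 1.)

1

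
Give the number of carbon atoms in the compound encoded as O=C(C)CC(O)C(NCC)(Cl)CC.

9

The symbol for carbon appears 9 times in the SMILES. (Cl is a single chlorine, not C + l.)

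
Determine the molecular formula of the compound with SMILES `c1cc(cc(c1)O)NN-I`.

C6H7IN2O

Heavy atoms from the SMILES: 6 C, 1 I, 2 N, 1 O.
Implicit hydrogens by atom environment:
  4 × C (aromatic): 1 H each → 4
  2 × C (aromatic): no H
  2 × N: 1 H each → 2
  1 × I: no H
  1 × O: 1 H
  Total hydrogens = 7.
Molecular formula: C6H7IN2O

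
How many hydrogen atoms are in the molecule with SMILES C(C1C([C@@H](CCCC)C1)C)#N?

17

Hydrogens are implicit in SMILES; fill each atom to its normal valence:
  4 × C: 2 H each → 8
  3 × C: 1 H each → 3
  2 × C: 3 H each → 6
  1 × C: no H
  1 × N: no H
  Total hydrogens = 17.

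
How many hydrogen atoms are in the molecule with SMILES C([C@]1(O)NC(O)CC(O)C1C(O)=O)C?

15

Hydrogens are implicit in SMILES; fill each atom to its normal valence:
  4 × O: 1 H each → 4
  3 × C: 1 H each → 3
  2 × C: 2 H each → 4
  2 × C: no H
  1 × C: 3 H
  1 × N: 1 H
  1 × O: no H
  Total hydrogens = 15.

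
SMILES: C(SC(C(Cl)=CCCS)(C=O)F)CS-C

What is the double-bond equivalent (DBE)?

Molecular formula from the SMILES: C9H14ClFOS3.
DoU = (2C + 2 + N − H − X)/2 = (2·9 + 2 + 0 − 14 − 2)/2 = 4/2 = 2.
(Structurally: 0 ring(s) + 2 π bond(s) = 2.)

2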